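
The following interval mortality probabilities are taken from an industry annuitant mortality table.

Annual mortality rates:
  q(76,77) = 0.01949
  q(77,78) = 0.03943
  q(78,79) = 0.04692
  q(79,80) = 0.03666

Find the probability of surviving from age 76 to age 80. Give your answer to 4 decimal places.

P(survive 76→80) = (1 − 0.01949) × (1 − 0.03943) × (1 − 0.04692) × (1 − 0.03666).
= 0.98051 × 0.96057 × 0.95308 × 0.96334 = 0.864749.

0.8647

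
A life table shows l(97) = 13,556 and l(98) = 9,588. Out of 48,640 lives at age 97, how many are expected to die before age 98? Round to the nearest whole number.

14237

The relevant probability is 1 − 9,588/13,556 = 0.292712.
Expected number = 48,640 × 0.292712 = 14237.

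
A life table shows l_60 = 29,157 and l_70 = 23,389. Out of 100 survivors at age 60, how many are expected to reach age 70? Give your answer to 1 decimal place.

80.2

The relevant probability is 23,389/29,157 = 0.802174.
Expected number = 100 × 0.802174 = 80.2.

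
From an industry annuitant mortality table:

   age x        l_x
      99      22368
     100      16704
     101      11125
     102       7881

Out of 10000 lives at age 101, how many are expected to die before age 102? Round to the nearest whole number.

The relevant probability is 1 − 7881/11125 = 0.291596.
Expected number = 10000 × 0.291596 = 2916.

2916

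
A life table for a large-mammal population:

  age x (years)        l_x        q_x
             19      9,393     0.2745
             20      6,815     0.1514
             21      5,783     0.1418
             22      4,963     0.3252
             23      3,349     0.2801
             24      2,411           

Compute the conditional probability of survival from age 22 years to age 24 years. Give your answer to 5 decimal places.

0.48579

The conditional survival probability is l_24/l_22 = 2,411/4,963 = 0.485795.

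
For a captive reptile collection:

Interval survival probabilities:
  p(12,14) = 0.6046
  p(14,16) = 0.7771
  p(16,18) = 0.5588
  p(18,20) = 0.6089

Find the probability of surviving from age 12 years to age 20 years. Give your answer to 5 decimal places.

P(survive 12→20) = 0.6046 × 0.7771 × 0.5588 × 0.6089.
= 0.159863.

0.15986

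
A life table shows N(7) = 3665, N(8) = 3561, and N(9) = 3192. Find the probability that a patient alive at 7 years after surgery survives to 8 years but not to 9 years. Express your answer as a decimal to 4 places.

0.1007

This is the probability of reaching 8 but not 9, conditional on being alive at 7: (N(8) − N(9)) / N(7).
= (3561 − 3192) / 3665 = 369 / 3665 = 0.100682.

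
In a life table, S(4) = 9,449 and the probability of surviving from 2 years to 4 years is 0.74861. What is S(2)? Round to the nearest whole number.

S(2) = S(4) / p = 9,449 / 0.74861 = 12622.

12622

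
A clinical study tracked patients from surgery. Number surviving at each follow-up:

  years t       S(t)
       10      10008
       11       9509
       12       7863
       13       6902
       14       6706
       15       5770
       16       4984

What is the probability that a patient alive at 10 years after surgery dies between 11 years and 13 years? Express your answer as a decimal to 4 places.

This is the probability of reaching 11 but not 13, conditional on being alive at 10: (S(11) − S(13)) / S(10).
= (9509 − 6902) / 10008 = 2607 / 10008 = 0.260492.

0.2605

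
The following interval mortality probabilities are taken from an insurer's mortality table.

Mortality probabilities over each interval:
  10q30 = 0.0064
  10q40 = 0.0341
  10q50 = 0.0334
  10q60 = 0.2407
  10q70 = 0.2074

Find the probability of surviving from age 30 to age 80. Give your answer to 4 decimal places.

0.5583

Chaining the interval survival probabilities: (1 − 0.0064) × (1 − 0.0341) × (1 − 0.0334) × (1 − 0.2407) × (1 − 0.2074).
= 0.9936 × 0.9659 × 0.9666 × 0.7593 × 0.7926 = 0.558288.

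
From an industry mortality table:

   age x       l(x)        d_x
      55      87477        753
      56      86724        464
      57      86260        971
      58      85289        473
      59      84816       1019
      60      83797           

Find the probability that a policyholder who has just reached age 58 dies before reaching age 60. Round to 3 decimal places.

P(die before 60 | alive at 58) = 1 − l(60)/l(58) = 1 − 83797/85289 = (1492)/85289 = 0.017493.

0.017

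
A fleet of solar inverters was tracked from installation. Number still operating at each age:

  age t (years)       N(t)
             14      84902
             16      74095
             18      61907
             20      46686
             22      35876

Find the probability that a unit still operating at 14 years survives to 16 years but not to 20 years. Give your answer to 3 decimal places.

0.323

This is the probability of reaching 16 but not 20, conditional on being operational at 14: (N(16) − N(20)) / N(14).
= (74095 − 46686) / 84902 = 27409 / 84902 = 0.322831.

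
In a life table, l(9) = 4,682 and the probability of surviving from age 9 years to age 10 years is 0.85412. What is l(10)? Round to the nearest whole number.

3999

l(10) = l(9) × p = 4,682 × 0.85412 = 3999.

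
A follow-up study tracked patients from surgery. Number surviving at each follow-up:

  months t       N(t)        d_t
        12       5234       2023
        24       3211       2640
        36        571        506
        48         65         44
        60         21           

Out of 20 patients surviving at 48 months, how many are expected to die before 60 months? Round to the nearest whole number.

14

The relevant probability is 1 − 21/65 = 0.676923.
Expected number = 20 × 0.676923 = 14.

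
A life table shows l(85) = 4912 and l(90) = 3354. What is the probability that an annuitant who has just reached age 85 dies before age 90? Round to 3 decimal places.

P(die before 90 | alive at 85) = 1 − l(90)/l(85) = 1 − 3354/4912 = (1558)/4912 = 0.317182.

0.317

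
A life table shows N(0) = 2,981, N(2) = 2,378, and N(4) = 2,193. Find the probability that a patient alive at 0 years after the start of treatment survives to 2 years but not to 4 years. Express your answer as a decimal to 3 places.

0.062

This is the probability of reaching 2 but not 4, conditional on being alive at 0: (N(2) − N(4)) / N(0).
= (2,378 − 2,193) / 2,981 = 185 / 2,981 = 0.062060.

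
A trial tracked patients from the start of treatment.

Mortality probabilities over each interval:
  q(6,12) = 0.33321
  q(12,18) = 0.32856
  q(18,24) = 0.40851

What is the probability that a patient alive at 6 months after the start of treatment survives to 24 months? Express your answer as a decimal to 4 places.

P(survive 6→24) = (1 − 0.33321) × (1 − 0.32856) × (1 − 0.40851).
= 0.66679 × 0.67144 × 0.59149 = 0.264816.

0.2648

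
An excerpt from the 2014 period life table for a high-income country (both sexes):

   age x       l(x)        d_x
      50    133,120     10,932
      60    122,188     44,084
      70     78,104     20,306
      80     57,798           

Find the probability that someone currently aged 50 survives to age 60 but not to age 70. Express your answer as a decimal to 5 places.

This is the probability of reaching 60 but not 70, conditional on being alive at 50: (l(60) − l(70)) / l(50).
= (122,188 − 78,104) / 133,120 = 44,084 / 133,120 = 0.331160.

0.33116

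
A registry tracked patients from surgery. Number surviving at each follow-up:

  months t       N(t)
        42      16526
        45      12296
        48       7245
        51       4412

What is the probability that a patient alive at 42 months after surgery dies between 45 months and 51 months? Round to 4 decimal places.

This is the probability of reaching 45 but not 51, conditional on being alive at 42: (N(45) − N(51)) / N(42).
= (12296 − 4412) / 16526 = 7884 / 16526 = 0.477066.

0.4771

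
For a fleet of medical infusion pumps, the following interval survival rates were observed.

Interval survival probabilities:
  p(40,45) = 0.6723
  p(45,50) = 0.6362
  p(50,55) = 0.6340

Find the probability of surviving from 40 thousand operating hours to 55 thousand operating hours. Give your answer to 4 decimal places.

Survival from 40 to 55 is the product of surviving each interval: 0.6723 × 0.6362 × 0.6340.
= 0.271173.

0.2712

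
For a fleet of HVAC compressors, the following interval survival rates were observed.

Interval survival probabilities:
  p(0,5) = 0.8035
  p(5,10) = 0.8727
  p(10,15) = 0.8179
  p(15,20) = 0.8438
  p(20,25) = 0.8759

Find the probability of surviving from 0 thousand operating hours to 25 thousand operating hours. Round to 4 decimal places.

The overall survival probability is 0.8035 × 0.8727 × 0.8179 × 0.8438 × 0.8759.
= 0.423882.

0.4239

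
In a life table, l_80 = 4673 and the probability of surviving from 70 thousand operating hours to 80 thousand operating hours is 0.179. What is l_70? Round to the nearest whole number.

l_70 = l_80 / p = 4673 / 0.179 = 26106.

26106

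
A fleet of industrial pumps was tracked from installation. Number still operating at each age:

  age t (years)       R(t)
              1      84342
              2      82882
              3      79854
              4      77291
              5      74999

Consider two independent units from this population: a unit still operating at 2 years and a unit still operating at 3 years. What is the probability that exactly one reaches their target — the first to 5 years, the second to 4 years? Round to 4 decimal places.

0.1211

p₁ = R(5)/R(2) = 74999/82882 = 0.904889; p₂ = R(4)/R(3) = 77291/79854 = 0.967904.
P(exactly one) = p₁(1−p₂) + (1−p₁)p₂ = 0.029043 + 0.092058 = 0.121102.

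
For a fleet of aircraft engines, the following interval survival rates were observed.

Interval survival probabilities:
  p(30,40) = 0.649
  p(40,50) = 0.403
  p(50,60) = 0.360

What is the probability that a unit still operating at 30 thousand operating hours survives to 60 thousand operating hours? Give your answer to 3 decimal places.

0.094

The overall survival probability is 0.649 × 0.403 × 0.360.
= 0.094157.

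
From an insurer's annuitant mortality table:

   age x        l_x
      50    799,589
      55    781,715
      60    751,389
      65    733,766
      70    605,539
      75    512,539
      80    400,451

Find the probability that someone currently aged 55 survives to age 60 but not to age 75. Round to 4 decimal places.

0.3055

This is the probability of reaching 60 but not 75, conditional on being alive at 55: (l_60 − l_75) / l_55.
= (751,389 − 512,539) / 781,715 = 238,850 / 781,715 = 0.305546.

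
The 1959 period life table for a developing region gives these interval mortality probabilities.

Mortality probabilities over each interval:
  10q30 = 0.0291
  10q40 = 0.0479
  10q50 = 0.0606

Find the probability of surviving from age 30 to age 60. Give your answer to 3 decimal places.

0.868

Survival from 30 to 60 is the product of surviving each interval: (1 − 0.0291) × (1 − 0.0479) × (1 − 0.0606).
= 0.9709 × 0.9521 × 0.9394 = 0.868376.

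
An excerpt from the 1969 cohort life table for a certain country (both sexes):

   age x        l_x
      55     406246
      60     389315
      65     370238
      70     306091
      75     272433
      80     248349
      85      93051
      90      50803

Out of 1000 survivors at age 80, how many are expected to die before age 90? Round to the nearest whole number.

The relevant probability is 1 − 50803/248349 = 0.795437.
Expected number = 1000 × 0.795437 = 795.

795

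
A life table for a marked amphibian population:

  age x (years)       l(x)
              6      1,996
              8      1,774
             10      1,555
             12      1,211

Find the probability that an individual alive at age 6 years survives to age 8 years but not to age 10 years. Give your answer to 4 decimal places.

This is the probability of reaching 8 but not 10, conditional on being alive at 6: (l(8) − l(10)) / l(6).
= (1,774 − 1,555) / 1,996 = 219 / 1,996 = 0.109719.

0.1097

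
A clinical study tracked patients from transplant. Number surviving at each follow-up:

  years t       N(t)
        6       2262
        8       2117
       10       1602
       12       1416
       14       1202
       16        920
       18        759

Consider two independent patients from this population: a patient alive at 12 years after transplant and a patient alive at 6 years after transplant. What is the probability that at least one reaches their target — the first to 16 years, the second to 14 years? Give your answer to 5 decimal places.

0.83585

p₁ = N(16)/N(12) = 920/1416 = 0.649718; p₂ = N(14)/N(6) = 1202/2262 = 0.531388.
P(at least one) = 1 − (1−p₁)(1−p₂) = 1 − 0.350282 × 0.468612 = 0.835854.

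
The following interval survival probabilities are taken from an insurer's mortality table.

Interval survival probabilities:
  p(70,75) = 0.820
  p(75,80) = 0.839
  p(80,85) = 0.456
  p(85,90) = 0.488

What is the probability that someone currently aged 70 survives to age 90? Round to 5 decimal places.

0.15309

Survival from 70 to 90 is the product of surviving each interval: 0.820 × 0.839 × 0.456 × 0.488.
= 0.153095.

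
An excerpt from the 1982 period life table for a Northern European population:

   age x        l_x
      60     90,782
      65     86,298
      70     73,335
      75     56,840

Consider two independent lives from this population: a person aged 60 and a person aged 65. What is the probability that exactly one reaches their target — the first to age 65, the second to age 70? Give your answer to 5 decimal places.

p₁ = l_65/l_60 = 86,298/90,782 = 0.950607; p₂ = l_70/l_65 = 73,335/86,298 = 0.849788.
P(exactly one) = p₁(1−p₂) + (1−p₁)p₂ = 0.142793 + 0.041974 = 0.184766.

0.18477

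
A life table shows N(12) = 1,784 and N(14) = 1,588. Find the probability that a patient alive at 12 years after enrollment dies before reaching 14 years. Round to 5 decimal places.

P(die before 14 | alive at 12) = 1 − N(14)/N(12) = 1 − 1,588/1,784 = (196)/1,784 = 0.109865.

0.10987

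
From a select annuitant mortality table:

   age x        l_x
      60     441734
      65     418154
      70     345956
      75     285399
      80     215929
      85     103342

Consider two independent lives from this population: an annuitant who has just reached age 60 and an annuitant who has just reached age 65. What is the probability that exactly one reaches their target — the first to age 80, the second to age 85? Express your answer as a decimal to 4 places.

0.4943

p₁ = l_80/l_60 = 215929/441734 = 0.488821; p₂ = l_85/l_65 = 103342/418154 = 0.247139.
P(exactly one) = p₁(1−p₂) + (1−p₁)p₂ = 0.368014 + 0.126332 = 0.494347.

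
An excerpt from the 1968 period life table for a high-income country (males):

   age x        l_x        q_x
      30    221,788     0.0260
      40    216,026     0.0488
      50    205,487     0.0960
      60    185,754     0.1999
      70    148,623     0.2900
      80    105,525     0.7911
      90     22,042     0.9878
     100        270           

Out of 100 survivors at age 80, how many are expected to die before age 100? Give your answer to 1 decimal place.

99.7

The relevant probability is 1 − 270/105,525 = 0.997441.
Expected number = 100 × 0.997441 = 99.7.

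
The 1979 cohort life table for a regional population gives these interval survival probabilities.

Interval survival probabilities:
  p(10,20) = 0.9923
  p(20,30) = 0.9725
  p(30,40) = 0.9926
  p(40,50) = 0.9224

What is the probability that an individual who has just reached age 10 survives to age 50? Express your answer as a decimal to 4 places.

0.8835

P(survive 10→50) = 0.9923 × 0.9725 × 0.9926 × 0.9224.
= 0.883540.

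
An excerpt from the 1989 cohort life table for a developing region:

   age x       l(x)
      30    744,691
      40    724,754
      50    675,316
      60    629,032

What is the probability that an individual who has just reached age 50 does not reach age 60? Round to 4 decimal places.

0.0685

P(die before 60 | alive at 50) = 1 − l(60)/l(50) = 1 − 629,032/675,316 = (46,284)/675,316 = 0.068537.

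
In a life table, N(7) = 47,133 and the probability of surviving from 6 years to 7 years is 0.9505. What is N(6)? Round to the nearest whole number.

N(6) = N(7) / p = 47,133 / 0.9505 = 49588.

49588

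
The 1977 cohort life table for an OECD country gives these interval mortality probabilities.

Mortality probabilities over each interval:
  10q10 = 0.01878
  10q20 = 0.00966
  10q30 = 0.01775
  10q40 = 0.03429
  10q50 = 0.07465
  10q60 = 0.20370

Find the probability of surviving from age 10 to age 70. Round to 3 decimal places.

0.679

Survival from 10 to 70 is the product of surviving each interval: (1 − 0.01878) × (1 − 0.00966) × (1 − 0.01775) × (1 − 0.03429) × (1 − 0.07465) × (1 − 0.20370).
= 0.98122 × 0.99034 × 0.98225 × 0.96571 × 0.92535 × 0.79630 = 0.679207.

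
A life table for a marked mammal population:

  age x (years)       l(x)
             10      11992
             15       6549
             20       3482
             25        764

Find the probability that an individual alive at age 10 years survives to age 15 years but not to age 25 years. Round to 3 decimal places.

This is the probability of reaching 15 but not 25, conditional on being alive at 10: (l(15) − l(25)) / l(10).
= (6549 − 764) / 11992 = 5785 / 11992 = 0.482405.

0.482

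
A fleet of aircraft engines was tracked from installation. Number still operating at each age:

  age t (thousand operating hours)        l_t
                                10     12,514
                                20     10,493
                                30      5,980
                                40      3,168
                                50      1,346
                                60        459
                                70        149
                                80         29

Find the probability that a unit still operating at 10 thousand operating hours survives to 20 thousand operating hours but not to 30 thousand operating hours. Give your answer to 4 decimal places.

0.3606

This is the probability of reaching 20 but not 30, conditional on being operational at 10: (l_20 − l_30) / l_10.
= (10,493 − 5,980) / 12,514 = 4,513 / 12,514 = 0.360636.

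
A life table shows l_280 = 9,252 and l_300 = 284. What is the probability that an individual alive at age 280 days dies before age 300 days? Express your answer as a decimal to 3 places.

P(die before 300 | alive at 280) = 1 − l_300/l_280 = 1 − 284/9,252 = (8,968)/9,252 = 0.969304.

0.969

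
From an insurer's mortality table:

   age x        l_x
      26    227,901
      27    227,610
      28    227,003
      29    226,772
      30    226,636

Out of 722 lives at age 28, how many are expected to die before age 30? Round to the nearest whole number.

The relevant probability is 1 − 226,636/227,003 = 0.001617.
Expected number = 722 × 0.001617 = 1.

1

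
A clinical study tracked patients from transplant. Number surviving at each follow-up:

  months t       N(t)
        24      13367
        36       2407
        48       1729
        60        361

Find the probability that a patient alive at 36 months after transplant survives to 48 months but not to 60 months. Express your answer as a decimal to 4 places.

This is the probability of reaching 48 but not 60, conditional on being alive at 36: (N(48) − N(60)) / N(36).
= (1729 − 361) / 2407 = 1368 / 2407 = 0.568342.

0.5683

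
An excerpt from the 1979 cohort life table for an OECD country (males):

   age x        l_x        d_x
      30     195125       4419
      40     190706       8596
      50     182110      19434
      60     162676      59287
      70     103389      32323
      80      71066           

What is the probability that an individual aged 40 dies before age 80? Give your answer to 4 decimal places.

0.6274

P(die before 80 | alive at 40) = 1 − l_80/l_40 = 1 − 71066/190706 = (119640)/190706 = 0.627353.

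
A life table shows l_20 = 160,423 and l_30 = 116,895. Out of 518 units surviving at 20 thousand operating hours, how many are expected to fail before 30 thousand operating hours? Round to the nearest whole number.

The relevant probability is 1 − 116,895/160,423 = 0.271333.
Expected number = 518 × 0.271333 = 141.

141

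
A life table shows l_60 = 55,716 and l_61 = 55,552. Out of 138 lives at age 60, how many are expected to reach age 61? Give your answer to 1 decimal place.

137.6

The relevant probability is 55,552/55,716 = 0.997057.
Expected number = 138 × 0.997057 = 137.6.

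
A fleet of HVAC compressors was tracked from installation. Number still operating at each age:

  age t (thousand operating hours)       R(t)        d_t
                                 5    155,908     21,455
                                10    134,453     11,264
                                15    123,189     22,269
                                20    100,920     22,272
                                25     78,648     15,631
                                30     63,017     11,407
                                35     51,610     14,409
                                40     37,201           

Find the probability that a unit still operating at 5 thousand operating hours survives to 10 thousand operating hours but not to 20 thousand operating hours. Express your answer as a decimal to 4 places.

This is the probability of reaching 10 but not 20, conditional on being operational at 5: (R(10) − R(20)) / R(5).
= (134,453 − 100,920) / 155,908 = 33,533 / 155,908 = 0.215082.

0.2151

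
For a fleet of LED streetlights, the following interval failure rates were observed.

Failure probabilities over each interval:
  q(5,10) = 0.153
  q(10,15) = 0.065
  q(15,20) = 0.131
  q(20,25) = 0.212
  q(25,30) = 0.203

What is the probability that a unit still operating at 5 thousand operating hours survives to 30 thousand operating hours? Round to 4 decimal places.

0.4322

Chaining the interval survival probabilities: (1 − 0.153) × (1 − 0.065) × (1 − 0.131) × (1 − 0.212) × (1 − 0.203).
= 0.847 × 0.935 × 0.869 × 0.788 × 0.797 = 0.432215.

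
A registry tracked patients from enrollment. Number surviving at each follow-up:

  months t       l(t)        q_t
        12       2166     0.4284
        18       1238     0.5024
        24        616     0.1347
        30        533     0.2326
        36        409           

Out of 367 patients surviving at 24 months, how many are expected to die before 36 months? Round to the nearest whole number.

123

The relevant probability is 1 − 409/616 = 0.336039.
Expected number = 367 × 0.336039 = 123.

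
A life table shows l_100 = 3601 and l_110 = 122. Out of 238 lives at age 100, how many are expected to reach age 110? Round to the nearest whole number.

The relevant probability is 122/3601 = 0.033879.
Expected number = 238 × 0.033879 = 8.

8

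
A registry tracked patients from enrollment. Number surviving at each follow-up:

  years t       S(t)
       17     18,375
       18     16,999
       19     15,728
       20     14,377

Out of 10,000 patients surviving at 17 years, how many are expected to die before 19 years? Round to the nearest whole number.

The relevant probability is 1 − 15,728/18,375 = 0.144054.
Expected number = 10,000 × 0.144054 = 1441.

1441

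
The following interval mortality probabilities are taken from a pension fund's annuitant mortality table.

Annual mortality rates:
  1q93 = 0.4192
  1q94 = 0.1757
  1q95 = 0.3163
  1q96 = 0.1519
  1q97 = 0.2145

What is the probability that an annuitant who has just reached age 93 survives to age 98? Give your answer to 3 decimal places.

Chaining the interval survival probabilities: (1 − 0.4192) × (1 − 0.1757) × (1 − 0.3163) × (1 − 0.1519) × (1 − 0.2145).
= 0.5808 × 0.8243 × 0.6837 × 0.8481 × 0.7855 = 0.218057.

0.218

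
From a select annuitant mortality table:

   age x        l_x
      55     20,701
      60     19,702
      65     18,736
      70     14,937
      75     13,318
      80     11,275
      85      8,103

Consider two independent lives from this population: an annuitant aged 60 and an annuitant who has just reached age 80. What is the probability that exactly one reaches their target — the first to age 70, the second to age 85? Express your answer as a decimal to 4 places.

0.3871

p₁ = l_70/l_60 = 14,937/19,702 = 0.758146; p₂ = l_85/l_80 = 8,103/11,275 = 0.718670.
P(exactly one) = p₁(1−p₂) + (1−p₁)p₂ = 0.213289 + 0.173813 = 0.387102.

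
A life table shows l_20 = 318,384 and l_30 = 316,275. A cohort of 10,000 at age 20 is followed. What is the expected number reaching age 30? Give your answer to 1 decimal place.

The relevant probability is 316,275/318,384 = 0.993376.
Expected number = 10,000 × 0.993376 = 9933.8.

9933.8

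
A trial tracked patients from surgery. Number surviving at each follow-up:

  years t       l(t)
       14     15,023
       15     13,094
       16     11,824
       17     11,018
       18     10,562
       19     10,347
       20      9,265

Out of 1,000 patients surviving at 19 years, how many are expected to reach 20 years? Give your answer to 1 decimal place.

The relevant probability is 9,265/10,347 = 0.895429.
Expected number = 1,000 × 0.895429 = 895.4.

895.4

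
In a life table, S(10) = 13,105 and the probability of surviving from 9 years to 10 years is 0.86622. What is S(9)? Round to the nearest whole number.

S(9) = S(10) / p = 13,105 / 0.86622 = 15129.

15129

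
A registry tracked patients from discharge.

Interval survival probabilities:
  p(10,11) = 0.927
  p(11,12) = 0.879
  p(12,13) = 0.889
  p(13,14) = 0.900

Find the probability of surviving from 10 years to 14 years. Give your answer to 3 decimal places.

Survival from 10 to 14 is the product of surviving each interval: 0.927 × 0.879 × 0.889 × 0.900.
= 0.651948.

0.652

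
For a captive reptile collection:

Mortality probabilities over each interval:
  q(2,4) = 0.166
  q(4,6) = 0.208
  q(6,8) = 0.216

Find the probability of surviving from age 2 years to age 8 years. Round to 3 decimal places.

0.518

Survival from 2 to 8 is the product of surviving each interval: (1 − 0.166) × (1 − 0.208) × (1 − 0.216).
= 0.834 × 0.792 × 0.784 = 0.517854.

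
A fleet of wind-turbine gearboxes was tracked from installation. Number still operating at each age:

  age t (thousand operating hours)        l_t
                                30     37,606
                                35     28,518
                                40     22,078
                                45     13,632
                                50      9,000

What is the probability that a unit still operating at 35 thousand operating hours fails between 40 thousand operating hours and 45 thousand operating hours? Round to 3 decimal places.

0.296

This is the probability of reaching 40 but not 45, conditional on being operational at 35: (l_40 − l_45) / l_35.
= (22,078 − 13,632) / 28,518 = 8,446 / 28,518 = 0.296164.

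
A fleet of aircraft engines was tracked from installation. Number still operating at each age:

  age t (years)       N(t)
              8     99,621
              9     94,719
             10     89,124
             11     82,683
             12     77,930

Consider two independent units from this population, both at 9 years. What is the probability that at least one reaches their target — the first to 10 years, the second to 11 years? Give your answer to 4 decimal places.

p₁ = N(10)/N(9) = 89,124/94,719 = 0.940931; p₂ = N(11)/N(9) = 82,683/94,719 = 0.872929.
P(at least one) = 1 − (1−p₁)(1−p₂) = 1 − 0.059069 × 0.127071 = 0.992494.

0.9925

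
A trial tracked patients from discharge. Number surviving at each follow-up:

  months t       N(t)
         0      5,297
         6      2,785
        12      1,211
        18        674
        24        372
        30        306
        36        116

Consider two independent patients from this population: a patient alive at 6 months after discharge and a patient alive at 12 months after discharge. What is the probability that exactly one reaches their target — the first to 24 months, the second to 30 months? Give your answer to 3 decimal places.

p₁ = N(24)/N(6) = 372/2,785 = 0.133573; p₂ = N(30)/N(12) = 306/1,211 = 0.252684.
P(exactly one) = p₁(1−p₂) + (1−p₁)p₂ = 0.099821 + 0.218932 = 0.318753.

0.319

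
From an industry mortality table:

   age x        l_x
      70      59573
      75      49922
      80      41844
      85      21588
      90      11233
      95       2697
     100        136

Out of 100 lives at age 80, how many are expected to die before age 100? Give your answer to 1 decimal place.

The relevant probability is 1 − 136/41844 = 0.996750.
Expected number = 100 × 0.996750 = 99.7.

99.7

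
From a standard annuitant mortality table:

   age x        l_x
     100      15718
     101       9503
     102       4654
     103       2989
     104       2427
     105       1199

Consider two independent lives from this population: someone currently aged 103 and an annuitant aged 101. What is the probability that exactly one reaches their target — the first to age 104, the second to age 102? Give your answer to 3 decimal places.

0.506

p₁ = l_104/l_103 = 2427/2989 = 0.811977; p₂ = l_102/l_101 = 4654/9503 = 0.489740.
P(exactly one) = p₁(1−p₂) + (1−p₁)p₂ = 0.414319 + 0.092082 = 0.506402.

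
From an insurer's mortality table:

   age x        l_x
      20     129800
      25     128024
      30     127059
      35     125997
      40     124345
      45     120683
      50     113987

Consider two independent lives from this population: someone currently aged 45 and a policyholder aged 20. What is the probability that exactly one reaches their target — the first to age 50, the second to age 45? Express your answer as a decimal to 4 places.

p₁ = l_50/l_45 = 113987/120683 = 0.944516; p₂ = l_45/l_20 = 120683/129800 = 0.929761.
P(exactly one) = p₁(1−p₂) + (1−p₁)p₂ = 0.066342 + 0.051587 = 0.117929.

0.1179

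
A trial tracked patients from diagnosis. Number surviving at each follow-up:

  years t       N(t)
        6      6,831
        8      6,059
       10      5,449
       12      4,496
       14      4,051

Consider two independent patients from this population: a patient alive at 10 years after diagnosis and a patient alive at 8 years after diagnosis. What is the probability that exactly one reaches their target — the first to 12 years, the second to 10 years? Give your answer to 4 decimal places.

0.2404

p₁ = N(12)/N(10) = 4,496/5,449 = 0.825106; p₂ = N(10)/N(8) = 5,449/6,059 = 0.899323.
P(exactly one) = p₁(1−p₂) + (1−p₁)p₂ = 0.083069 + 0.157286 = 0.240355.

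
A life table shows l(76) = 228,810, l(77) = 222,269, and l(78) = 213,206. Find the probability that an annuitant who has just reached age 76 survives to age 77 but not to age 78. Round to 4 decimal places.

0.0396

This is the probability of reaching 77 but not 78, conditional on being alive at 76: (l(77) − l(78)) / l(76).
= (222,269 − 213,206) / 228,810 = 9,063 / 228,810 = 0.039609.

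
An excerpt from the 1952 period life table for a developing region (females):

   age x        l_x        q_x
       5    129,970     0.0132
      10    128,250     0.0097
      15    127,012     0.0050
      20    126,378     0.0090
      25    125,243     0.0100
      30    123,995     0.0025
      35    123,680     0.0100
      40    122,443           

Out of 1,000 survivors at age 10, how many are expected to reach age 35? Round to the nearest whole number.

964

The relevant probability is 123,680/128,250 = 0.964366.
Expected number = 1,000 × 0.964366 = 964.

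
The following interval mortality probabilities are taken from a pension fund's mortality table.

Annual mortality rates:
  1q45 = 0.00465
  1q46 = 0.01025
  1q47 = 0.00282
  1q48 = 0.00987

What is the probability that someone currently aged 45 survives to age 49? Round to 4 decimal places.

4p45 = (1 − 0.00465) × (1 − 0.01025) × (1 − 0.00282) × (1 − 0.00987).
= 0.99535 × 0.98975 × 0.99718 × 0.99013 = 0.972674.

0.9727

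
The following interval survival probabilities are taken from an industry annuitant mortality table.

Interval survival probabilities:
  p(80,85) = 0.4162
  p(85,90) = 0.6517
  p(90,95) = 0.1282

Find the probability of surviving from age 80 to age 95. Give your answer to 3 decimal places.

P(survive 80→95) = 0.4162 × 0.6517 × 0.1282.
= 0.034773.

0.035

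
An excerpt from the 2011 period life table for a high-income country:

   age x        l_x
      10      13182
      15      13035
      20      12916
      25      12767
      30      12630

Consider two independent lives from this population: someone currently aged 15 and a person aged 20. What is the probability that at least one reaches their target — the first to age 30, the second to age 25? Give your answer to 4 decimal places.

p₁ = l_30/l_15 = 12630/13035 = 0.968930; p₂ = l_25/l_20 = 12767/12916 = 0.988464.
P(at least one) = 1 − (1−p₁)(1−p₂) = 1 − 0.031070 × 0.011536 = 0.999642.

0.9996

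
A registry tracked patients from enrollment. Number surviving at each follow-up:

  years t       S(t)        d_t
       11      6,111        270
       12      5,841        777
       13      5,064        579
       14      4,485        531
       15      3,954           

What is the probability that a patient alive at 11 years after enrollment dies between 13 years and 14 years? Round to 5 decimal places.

0.09475

This is the probability of reaching 13 but not 14, conditional on being alive at 11: (S(13) − S(14)) / S(11).
= (5,064 − 4,485) / 6,111 = 579 / 6,111 = 0.094747.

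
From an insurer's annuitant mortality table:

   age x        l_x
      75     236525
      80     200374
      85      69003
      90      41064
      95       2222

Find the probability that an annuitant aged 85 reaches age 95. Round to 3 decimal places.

0.032

We want 10p85 = l_95/l_85.
The conditional survival probability is l_95/l_85 = 2222/69003 = 0.032201.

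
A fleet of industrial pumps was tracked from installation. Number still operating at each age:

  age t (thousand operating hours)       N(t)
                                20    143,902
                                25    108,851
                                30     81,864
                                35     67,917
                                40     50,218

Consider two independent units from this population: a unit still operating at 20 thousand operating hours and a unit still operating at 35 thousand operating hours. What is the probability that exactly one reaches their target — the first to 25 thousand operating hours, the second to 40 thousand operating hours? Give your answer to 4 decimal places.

0.3772

p₁ = N(25)/N(20) = 108,851/143,902 = 0.756425; p₂ = N(40)/N(35) = 50,218/67,917 = 0.739403.
P(exactly one) = p₁(1−p₂) + (1−p₁)p₂ = 0.197122 + 0.180100 = 0.377222.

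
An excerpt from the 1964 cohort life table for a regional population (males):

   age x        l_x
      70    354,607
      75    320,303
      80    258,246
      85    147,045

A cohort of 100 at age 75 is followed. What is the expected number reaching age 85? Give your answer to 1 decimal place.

The relevant probability is 147,045/320,303 = 0.459081.
Expected number = 100 × 0.459081 = 45.9.

45.9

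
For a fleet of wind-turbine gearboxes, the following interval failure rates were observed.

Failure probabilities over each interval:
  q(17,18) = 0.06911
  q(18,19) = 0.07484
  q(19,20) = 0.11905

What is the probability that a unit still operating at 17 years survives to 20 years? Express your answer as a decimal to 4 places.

0.7587

Chaining the interval survival probabilities: (1 − 0.06911) × (1 − 0.07484) × (1 − 0.11905).
= 0.93089 × 0.92516 × 0.88095 = 0.758694.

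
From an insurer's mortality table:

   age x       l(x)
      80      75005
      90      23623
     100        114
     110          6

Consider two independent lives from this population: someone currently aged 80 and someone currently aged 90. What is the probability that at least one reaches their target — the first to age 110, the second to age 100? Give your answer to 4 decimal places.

0.0049

p₁ = l(110)/l(80) = 6/75005 = 0.000080; p₂ = l(100)/l(90) = 114/23623 = 0.004826.
P(at least one) = 1 − (1−p₁)(1−p₂) = 1 − 0.999920 × 0.995174 = 0.004906.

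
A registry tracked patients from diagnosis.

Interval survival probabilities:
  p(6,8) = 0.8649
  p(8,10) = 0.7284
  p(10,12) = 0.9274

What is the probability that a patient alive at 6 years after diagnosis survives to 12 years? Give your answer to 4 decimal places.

0.5843

The overall survival probability is 0.8649 × 0.7284 × 0.9274.
= 0.584256.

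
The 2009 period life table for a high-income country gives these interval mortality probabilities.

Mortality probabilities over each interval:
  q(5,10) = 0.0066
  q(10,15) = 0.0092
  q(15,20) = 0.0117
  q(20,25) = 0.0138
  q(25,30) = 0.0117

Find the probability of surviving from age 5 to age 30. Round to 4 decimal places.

0.9481

P(survive 5→30) = (1 − 0.0066) × (1 − 0.0092) × (1 − 0.0117) × (1 − 0.0138) × (1 − 0.0117).
= 0.9934 × 0.9908 × 0.9883 × 0.9862 × 0.9883 = 0.948097.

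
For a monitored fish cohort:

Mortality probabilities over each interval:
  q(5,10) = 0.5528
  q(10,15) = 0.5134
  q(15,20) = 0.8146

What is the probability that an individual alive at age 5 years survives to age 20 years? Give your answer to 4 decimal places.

P(survive 5→20) = (1 − 0.5528) × (1 − 0.5134) × (1 − 0.8146).
= 0.4472 × 0.4866 × 0.1854 = 0.040344.

0.0403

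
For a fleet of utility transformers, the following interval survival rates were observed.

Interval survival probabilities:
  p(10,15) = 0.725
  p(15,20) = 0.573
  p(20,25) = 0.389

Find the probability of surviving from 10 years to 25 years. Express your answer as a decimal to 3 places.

0.162

P(survive 10→25) = 0.725 × 0.573 × 0.389.
= 0.161600.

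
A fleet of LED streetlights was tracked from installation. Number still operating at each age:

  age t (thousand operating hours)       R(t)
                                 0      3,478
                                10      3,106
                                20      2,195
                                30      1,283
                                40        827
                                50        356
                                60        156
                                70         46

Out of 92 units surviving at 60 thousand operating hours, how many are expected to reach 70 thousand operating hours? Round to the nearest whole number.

27

The relevant probability is 46/156 = 0.294872.
Expected number = 92 × 0.294872 = 27.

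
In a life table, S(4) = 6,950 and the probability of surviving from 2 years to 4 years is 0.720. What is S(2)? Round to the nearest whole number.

S(2) = S(4) / p = 6,950 / 0.720 = 9653.

9653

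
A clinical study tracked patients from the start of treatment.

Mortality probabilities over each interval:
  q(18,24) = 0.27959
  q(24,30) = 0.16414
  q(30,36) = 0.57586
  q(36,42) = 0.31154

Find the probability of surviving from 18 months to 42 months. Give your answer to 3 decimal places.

P(survive 18→42) = (1 − 0.27959) × (1 − 0.16414) × (1 − 0.57586) × (1 − 0.31154).
= 0.72041 × 0.83586 × 0.42414 × 0.68846 = 0.175833.

0.176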